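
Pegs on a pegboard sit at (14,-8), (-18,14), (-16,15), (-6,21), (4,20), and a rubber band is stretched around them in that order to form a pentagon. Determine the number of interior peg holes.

375

Using the shoelace formula, 2A = |[14·14 − (-18)·(-8)] + [(-18)·15 − (-16)·14] + [(-16)·21 − (-6)·15] + [(-6)·20 − 4·21] + [4·(-8) − 14·20]| = 756, so the area is 378.
Summing gcd(|Δx|,|Δy|) over the edges gives the boundary count: gcd(32,22) + gcd(2,1) + gcd(10,6) + gcd(10,1) + gcd(10,28) = 2+1+2+1+2 = 8.
By Pick's theorem A = I + B/2 − 1, so I = 378 − 8/2 + 1 = 375.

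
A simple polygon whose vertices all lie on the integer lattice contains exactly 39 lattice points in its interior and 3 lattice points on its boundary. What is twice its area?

79

By Pick's theorem, A = I + B/2 − 1 = 39 + 3/2 − 1 = 79/2.
Hence 2A = 79.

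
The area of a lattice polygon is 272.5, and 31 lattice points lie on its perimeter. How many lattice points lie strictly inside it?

Pick's theorem A = I + B/2 − 1 rearranges to I = A − B/2 + 1 = 272.5 − 31/2 + 1 = 258.

258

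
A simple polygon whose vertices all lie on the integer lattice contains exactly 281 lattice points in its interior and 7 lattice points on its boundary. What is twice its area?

Pick's theorem states A = I + B/2 − 1, so A = 281 + 7/2 − 1 = 567/2.
Hence 2A = 567.

567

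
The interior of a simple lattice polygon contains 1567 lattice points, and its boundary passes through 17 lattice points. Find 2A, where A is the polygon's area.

By Pick's theorem, A = I + B/2 − 1 = 1567 + 17/2 − 1 = 3149/2.
Hence 2A = 3149.

3149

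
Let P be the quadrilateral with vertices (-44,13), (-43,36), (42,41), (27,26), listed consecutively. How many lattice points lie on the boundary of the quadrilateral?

22

The number of boundary lattice points is Σ gcd(|Δx|,|Δy|) = gcd(1,23) + gcd(85,5) + gcd(15,15) + gcd(71,13) = 1+5+15+1 = 22.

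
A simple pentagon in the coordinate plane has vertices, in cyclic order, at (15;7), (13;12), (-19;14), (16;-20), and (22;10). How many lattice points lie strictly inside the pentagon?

625

The shoelace formula gives twice the area as |(15·12 − 13·7) + (13·14 − (-19)·12) + ((-19)·(-20) − 16·14) + (16·10 − 22·(-20)) + (22·7 − 15·10)| = 1259, so the area is 1259/2.
The number of boundary lattice points is Σ gcd(|Δx|,|Δy|) = gcd(2,5) + gcd(32,2) + gcd(35,34) + gcd(6,30) + gcd(7,3) = 1+2+1+6+1 = 11.
Pick's theorem gives I = A − B/2 + 1 = 1259/2 − 11/2 + 1 = 625.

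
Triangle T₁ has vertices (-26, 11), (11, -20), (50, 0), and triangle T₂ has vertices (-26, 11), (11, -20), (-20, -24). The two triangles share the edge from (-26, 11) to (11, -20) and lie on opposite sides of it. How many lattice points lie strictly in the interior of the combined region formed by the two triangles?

1528

The union is the simple quadrilateral with vertices (-26, 11), (50, 0), (11, -20), (-20, -24) in order.
Using the shoelace formula, 2A = |((-26)·0 − 50·11) + (50·(-20) − 11·0) + (11·(-24) − (-20)·(-20)) + ((-20)·11 − (-26)·(-24))| = 3058, so the area is 1529.
The number of boundary lattice points is Σ gcd(|Δx|,|Δy|) = gcd(76,11) + gcd(39,20) + gcd(31,4) + gcd(6,35) = 1+1+1+1 = 4.
By Pick's theorem I = A − B/2 + 1 = 1529 − 4/2 + 1 = 1528.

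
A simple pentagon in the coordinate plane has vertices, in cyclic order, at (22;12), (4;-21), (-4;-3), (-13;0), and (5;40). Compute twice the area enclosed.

Using the shoelace formula, 2A = |[22·(-21) − 4·12] + [4·(-3) − (-4)·(-21)] + [(-4)·0 − (-13)·(-3)] + [(-13)·40 − 5·0] + [5·12 − 22·40]| = 1985, so the area is 1985/2.

1985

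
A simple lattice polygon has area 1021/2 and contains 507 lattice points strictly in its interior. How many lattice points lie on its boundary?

Pick's theorem gives A = I + B/2 − 1, so B = 2(A − I + 1) = 2(1021/2 − 507 + 1) = 9.

9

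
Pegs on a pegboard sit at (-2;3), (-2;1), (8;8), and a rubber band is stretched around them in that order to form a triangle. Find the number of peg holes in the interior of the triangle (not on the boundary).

Using the shoelace formula, 2A = |((-2)·1 − (-2)·3) + ((-2)·8 − 8·1) + (8·3 − (-2)·8)| = 20, so the area is 10.
Along each edge there are gcd(|Δx|,|Δy|)+1 lattice points, so counting each shared vertex once the boundary has gcd(0,2) + gcd(10,7) + gcd(10,5) = 2+1+5 = 8.
By Pick's theorem A = I + B/2 − 1, so I = 10 − 8/2 + 1 = 7.

7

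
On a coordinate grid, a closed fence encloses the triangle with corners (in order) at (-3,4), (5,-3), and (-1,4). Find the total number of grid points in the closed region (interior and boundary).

The shoelace formula gives twice the area as |[(-3)·(-3) − 5·4] + [5·4 − (-1)·(-3)] + [(-1)·4 − (-3)·4]| = 14, so the area is 7.
Summing gcd(|Δx|,|Δy|) over the edges gives the boundary count: gcd(8,7) + gcd(6,7) + gcd(2,0) = 1+1+2 = 4.
Pick's theorem gives I = A − B/2 + 1 = 7 − 4/2 + 1 = 6, so the closed region contains I + B = 6 + 4 = 10 lattice points.

10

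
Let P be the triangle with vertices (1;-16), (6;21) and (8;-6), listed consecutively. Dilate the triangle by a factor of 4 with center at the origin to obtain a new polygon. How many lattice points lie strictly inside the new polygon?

1667

Using the shoelace formula, 2A = |[1·21 − 6·(-16)] + [6·(-6) − 8·21] + [8·(-16) − 1·(-6)]| = 209, so the area is 209/2.
Along each edge there are gcd(|Δx|,|Δy|)+1 lattice points, so counting each shared vertex once the boundary has gcd(5,37) + gcd(2,27) + gcd(7,10) = 1+1+1 = 3.
Scaling by 4 multiplies the area by 4² = 16 (so the new area is 1672) and multiplies the boundary lattice-point count by 4, giving 12.
By Pick's theorem, the interior count of the dilated polygon is 1672 − 12/2 + 1 = 1667.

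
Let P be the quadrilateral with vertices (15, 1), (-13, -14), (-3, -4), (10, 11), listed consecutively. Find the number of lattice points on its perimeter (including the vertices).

Summing gcd(|Δx|,|Δy|) over the edges gives the boundary count: gcd(28,15) + gcd(10,10) + gcd(13,15) + gcd(5,10) = 1+10+1+5 = 17.

17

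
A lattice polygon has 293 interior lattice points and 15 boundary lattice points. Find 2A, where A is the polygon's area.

599

By Pick's theorem, A = I + B/2 − 1 = 293 + 15/2 − 1 = 599/2.
Hence 2A = 599.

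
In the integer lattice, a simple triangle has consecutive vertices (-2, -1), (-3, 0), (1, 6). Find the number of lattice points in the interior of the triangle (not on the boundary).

4

Using the shoelace formula, 2A = |((-2)·0 − (-3)·(-1)) + ((-3)·6 − 1·0) + (1·(-1) − (-2)·6)| = 10, so the area is 5.
Along each edge there are gcd(|Δx|,|Δy|)+1 lattice points, so counting each shared vertex once the boundary has gcd(1,1) + gcd(4,6) + gcd(3,7) = 1+2+1 = 4.
Pick's theorem gives I = A − B/2 + 1 = 5 − 4/2 + 1 = 4.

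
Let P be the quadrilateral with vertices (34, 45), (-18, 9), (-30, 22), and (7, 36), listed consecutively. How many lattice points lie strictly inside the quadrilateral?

The shoelace formula gives twice the area as |(34·9 − (-18)·45) + ((-18)·22 − (-30)·9) + ((-30)·36 − 7·22) + (7·45 − 34·36)| = 1153, so the area is 1153/2.
The number of boundary lattice points is Σ gcd(|Δx|,|Δy|) = gcd(52,36) + gcd(12,13) + gcd(37,14) + gcd(27,9) = 4+1+1+9 = 15.
Pick's theorem gives I = A − B/2 + 1 = 1153/2 − 15/2 + 1 = 570.

570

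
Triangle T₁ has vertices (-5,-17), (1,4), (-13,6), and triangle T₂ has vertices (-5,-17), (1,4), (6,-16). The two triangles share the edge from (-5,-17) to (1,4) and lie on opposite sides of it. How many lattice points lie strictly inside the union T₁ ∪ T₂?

262

The union is the simple quadrilateral with vertices (-5,-17), (-13,6), (1,4), (6,-16) in order.
By the shoelace formula, twice the signed area is |((-5)·6 − (-13)·(-17)) + ((-13)·4 − 1·6) + (1·(-16) − 6·4) + (6·(-17) − (-5)·(-16))| = 531, so the area is 531/2.
Along each edge there are gcd(|Δx|,|Δy|)+1 lattice points, so counting each shared vertex once the boundary has gcd(8,23) + gcd(14,2) + gcd(5,20) + gcd(11,1) = 1+2+5+1 = 9.
By Pick's theorem I = A − B/2 + 1 = 531/2 − 9/2 + 1 = 262.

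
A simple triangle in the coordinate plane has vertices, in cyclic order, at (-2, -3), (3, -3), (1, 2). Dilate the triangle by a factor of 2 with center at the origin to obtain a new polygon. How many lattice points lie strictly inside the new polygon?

The shoelace formula gives twice the area as |((-2)·(-3) − 3·(-3)) + (3·2 − 1·(-3)) + (1·(-3) − (-2)·2)| = 25, so the area is 25/2.
Along each edge there are gcd(|Δx|,|Δy|)+1 lattice points, so counting each shared vertex once the boundary has gcd(5,0) + gcd(2,5) + gcd(3,5) = 5+1+1 = 7.
Scaling by 2 multiplies the area by 2² = 4 (so the new area is 50) and multiplies the boundary lattice-point count by 2, giving 14.
By Pick's theorem, the interior count of the dilated polygon is 50 − 14/2 + 1 = 44.

44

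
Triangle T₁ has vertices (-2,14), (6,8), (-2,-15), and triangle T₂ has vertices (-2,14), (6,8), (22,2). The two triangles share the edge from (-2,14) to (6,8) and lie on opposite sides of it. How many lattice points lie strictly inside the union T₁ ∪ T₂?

The union is the simple quadrilateral with vertices (-2,14), (-2,-15), (6,8), (22,2) in order.
Using the shoelace formula, 2A = |[(-2)·(-15) − (-2)·14] + [(-2)·8 − 6·(-15)] + [6·2 − 22·8] + [22·14 − (-2)·2]| = 280, so the area is 140.
Along each edge there are gcd(|Δx|,|Δy|)+1 lattice points, so counting each shared vertex once the boundary has gcd(0,29) + gcd(8,23) + gcd(16,6) + gcd(24,12) = 29+1+2+12 = 44.
By Pick's theorem I = A − B/2 + 1 = 140 − 44/2 + 1 = 119.

119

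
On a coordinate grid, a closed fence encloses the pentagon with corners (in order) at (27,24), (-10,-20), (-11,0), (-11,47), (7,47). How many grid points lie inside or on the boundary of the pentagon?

The shoelace formula gives twice the area as |(27·(-20) − (-10)·24) + ((-10)·0 − (-11)·(-20)) + ((-11)·47 − (-11)·0) + ((-11)·47 − 7·47) + (7·24 − 27·47)| = 2984, so the area is 1492.
Along each edge there are gcd(|Δx|,|Δy|)+1 lattice points, so counting each shared vertex once the boundary has gcd(37,44) + gcd(1,20) + gcd(0,47) + gcd(18,0) + gcd(20,23) = 1+1+47+18+1 = 68.
Pick's theorem gives I = A − B/2 + 1 = 1492 − 68/2 + 1 = 1459, so the closed region contains I + B = 1459 + 68 = 1527 lattice points.

1527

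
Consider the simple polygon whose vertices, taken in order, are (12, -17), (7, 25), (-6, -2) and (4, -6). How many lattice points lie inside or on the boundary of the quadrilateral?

305

By the shoelace formula, twice the signed area is |[12·25 − 7·(-17)] + [7·(-2) − (-6)·25] + [(-6)·(-6) − 4·(-2)] + [4·(-17) − 12·(-6)]| = 603, so the area is 603/2.
The number of boundary lattice points is Σ gcd(|Δx|,|Δy|) = gcd(5,42) + gcd(13,27) + gcd(10,4) + gcd(8,11) = 1+1+2+1 = 5.
Pick's theorem gives I = A − B/2 + 1 = 603/2 − 5/2 + 1 = 300, so the closed region contains I + B = 300 + 5 = 305 lattice points.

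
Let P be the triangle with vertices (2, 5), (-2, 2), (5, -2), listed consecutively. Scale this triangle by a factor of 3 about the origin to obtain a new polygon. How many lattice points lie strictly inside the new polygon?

Using the shoelace formula, 2A = |(2·2 − (-2)·5) + ((-2)·(-2) − 5·2) + (5·5 − 2·(-2))| = 37, so the area is 37/2.
The number of boundary lattice points is Σ gcd(|Δx|,|Δy|) = gcd(4,3) + gcd(7,4) + gcd(3,7) = 1+1+1 = 3.
Scaling by 3 multiplies the area by 3² = 9 (so the new area is 166.5) and multiplies the boundary lattice-point count by 3, giving 9.
By Pick's theorem, the interior count of the dilated polygon is 166.5 − 9/2 + 1 = 163.

163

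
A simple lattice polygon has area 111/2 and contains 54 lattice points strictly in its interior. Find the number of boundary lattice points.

5

Pick's theorem gives A = I + B/2 − 1, so B = 2(A − I + 1) = 2(111/2 − 54 + 1) = 5.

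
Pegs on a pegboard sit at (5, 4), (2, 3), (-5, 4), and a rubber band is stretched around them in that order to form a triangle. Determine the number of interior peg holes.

The shoelace formula gives twice the area as |(5·3 − 2·4) + (2·4 − (-5)·3) + ((-5)·4 − 5·4)| = 10, so the area is 5.
Along each edge there are gcd(|Δx|,|Δy|)+1 lattice points, so counting each shared vertex once the boundary has gcd(3,1) + gcd(7,1) + gcd(10,0) = 1+1+10 = 12.
Pick's theorem gives I = A − B/2 + 1 = 5 − 12/2 + 1 = 0.

0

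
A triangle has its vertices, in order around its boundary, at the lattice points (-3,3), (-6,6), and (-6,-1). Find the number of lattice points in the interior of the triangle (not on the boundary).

6

By the shoelace formula, twice the signed area is |((-3)·6 − (-6)·3) + ((-6)·(-1) − (-6)·6) + ((-6)·3 − (-3)·(-1))| = 21, so the area is 21/2.
Summing gcd(|Δx|,|Δy|) over the edges gives the boundary count: gcd(3,3) + gcd(0,7) + gcd(3,4) = 3+7+1 = 11.
By Pick's theorem A = I + B/2 − 1, so I = 21/2 − 11/2 + 1 = 6.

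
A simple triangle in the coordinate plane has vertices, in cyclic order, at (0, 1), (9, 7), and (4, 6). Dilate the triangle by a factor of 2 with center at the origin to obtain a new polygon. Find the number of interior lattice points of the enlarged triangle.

Using the shoelace formula, 2A = |[0·7 − 9·1] + [9·6 − 4·7] + [4·1 − 0·6]| = 21, so the area is 21/2.
The number of boundary lattice points is Σ gcd(|Δx|,|Δy|) = gcd(9,6) + gcd(5,1) + gcd(4,5) = 3+1+1 = 5.
Scaling by 2 multiplies the area by 2² = 4 (so the new area is 42) and multiplies the boundary lattice-point count by 2, giving 10.
By Pick's theorem, the interior count of the dilated polygon is 42 − 10/2 + 1 = 38.

38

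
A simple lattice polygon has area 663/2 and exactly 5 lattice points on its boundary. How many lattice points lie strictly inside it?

Pick's theorem A = I + B/2 − 1 rearranges to I = A − B/2 + 1 = 663/2 − 5/2 + 1 = 330.

330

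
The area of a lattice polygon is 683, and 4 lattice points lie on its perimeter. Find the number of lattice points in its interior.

Pick's theorem A = I + B/2 − 1 rearranges to I = A − B/2 + 1 = 683 − 4/2 + 1 = 682.

682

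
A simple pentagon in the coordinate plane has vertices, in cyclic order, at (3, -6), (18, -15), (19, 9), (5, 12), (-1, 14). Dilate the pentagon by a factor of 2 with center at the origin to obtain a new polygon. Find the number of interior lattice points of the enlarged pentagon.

1468

By the shoelace formula, twice the signed area is |(3·(-15) − 18·(-6)) + (18·9 − 19·(-15)) + (19·12 − 5·9) + (5·14 − (-1)·12) + ((-1)·(-6) − 3·14)| = 739, so the area is 369.5.
The number of boundary lattice points is Σ gcd(|Δx|,|Δy|) = gcd(15,9) + gcd(1,24) + gcd(14,3) + gcd(6,2) + gcd(4,20) = 3+1+1+2+4 = 11.
Scaling by 2 multiplies the area by 2² = 4 (so the new area is 1478) and multiplies the boundary lattice-point count by 2, giving 22.
By Pick's theorem, the interior count of the dilated polygon is 1478 − 22/2 + 1 = 1468.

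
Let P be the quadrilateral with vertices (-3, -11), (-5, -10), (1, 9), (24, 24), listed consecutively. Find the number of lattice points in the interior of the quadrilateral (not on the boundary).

Using the shoelace formula, 2A = |((-3)·(-10) − (-5)·(-11)) + ((-5)·9 − 1·(-10)) + (1·24 − 24·9) + (24·(-11) − (-3)·24)| = 444, so the area is 222.
Along each edge there are gcd(|Δx|,|Δy|)+1 lattice points, so counting each shared vertex once the boundary has gcd(2,1) + gcd(6,19) + gcd(23,15) + gcd(27,35) = 1+1+1+1 = 4.
By Pick's theorem A = I + B/2 − 1, so I = 222 − 4/2 + 1 = 221.

221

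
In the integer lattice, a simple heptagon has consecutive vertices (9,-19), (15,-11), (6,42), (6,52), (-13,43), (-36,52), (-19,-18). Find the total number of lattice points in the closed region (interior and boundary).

The shoelace formula gives twice the area as |[9·(-11) − 15·(-19)] + [15·42 − 6·(-11)] + [6·52 − 6·42] + [6·43 − (-13)·52] + [(-13)·52 − (-36)·43] + [(-36)·(-18) − (-19)·52] + [(-19)·(-19) − 9·(-18)]| = 4907, so the area is 2453.5.
The number of boundary lattice points is Σ gcd(|Δx|,|Δy|) = gcd(6,8) + gcd(9,53) + gcd(0,10) + gcd(19,9) + gcd(23,9) + gcd(17,70) + gcd(28,1) = 2+1+10+1+1+1+1 = 17.
Pick's theorem gives I = A − B/2 + 1 = 2453.5 − 17/2 + 1 = 2446, so the closed region contains I + B = 2446 + 17 = 2463 lattice points.

2463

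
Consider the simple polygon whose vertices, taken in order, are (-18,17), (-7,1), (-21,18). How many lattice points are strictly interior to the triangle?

18

Using the shoelace formula, 2A = |[(-18)·1 − (-7)·17] + [(-7)·18 − (-21)·1] + [(-21)·17 − (-18)·18]| = 37, so the area is 37/2.
The number of boundary lattice points is Σ gcd(|Δx|,|Δy|) = gcd(11,16) + gcd(14,17) + gcd(3,1) = 1+1+1 = 3.
By Pick's theorem A = I + B/2 − 1, so I = 37/2 − 3/2 + 1 = 18.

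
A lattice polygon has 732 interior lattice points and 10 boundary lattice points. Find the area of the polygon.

736

Pick's theorem states A = I + B/2 − 1, so A = 732 + 10/2 − 1 = 736.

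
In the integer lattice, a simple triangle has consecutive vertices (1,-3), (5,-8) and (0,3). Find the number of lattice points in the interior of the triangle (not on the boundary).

9

By the shoelace formula, twice the signed area is |[1·(-8) − 5·(-3)] + [5·3 − 0·(-8)] + [0·(-3) − 1·3]| = 19, so the area is 9.5.
Summing gcd(|Δx|,|Δy|) over the edges gives the boundary count: gcd(4,5) + gcd(5,11) + gcd(1,6) = 1+1+1 = 3.
By Pick's theorem A = I + B/2 − 1, so I = 9.5 − 3/2 + 1 = 9.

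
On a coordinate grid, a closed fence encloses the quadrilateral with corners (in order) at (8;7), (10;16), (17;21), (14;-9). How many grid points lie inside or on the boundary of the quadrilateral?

Using the shoelace formula, 2A = |[8·16 − 10·7] + [10·21 − 17·16] + [17·(-9) − 14·21] + [14·7 − 8·(-9)]| = 281, so the area is 140.5.
The number of boundary lattice points is Σ gcd(|Δx|,|Δy|) = gcd(2,9) + gcd(7,5) + gcd(3,30) + gcd(6,16) = 1+1+3+2 = 7.
Pick's theorem gives I = A − B/2 + 1 = 140.5 − 7/2 + 1 = 138, so the closed region contains I + B = 138 + 7 = 145 lattice points.

145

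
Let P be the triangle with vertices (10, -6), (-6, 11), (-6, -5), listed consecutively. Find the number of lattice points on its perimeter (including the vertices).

Along each edge there are gcd(|Δx|,|Δy|)+1 lattice points, so counting each shared vertex once the boundary has gcd(16,17) + gcd(0,16) + gcd(16,1) = 1+16+1 = 18.

18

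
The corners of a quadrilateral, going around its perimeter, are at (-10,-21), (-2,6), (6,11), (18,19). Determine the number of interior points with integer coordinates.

The shoelace formula gives twice the area as |[(-10)·6 − (-2)·(-21)] + [(-2)·11 − 6·6] + [6·19 − 18·11] + [18·(-21) − (-10)·19]| = 432, so the area is 216.
The number of boundary lattice points is Σ gcd(|Δx|,|Δy|) = gcd(8,27) + gcd(8,5) + gcd(12,8) + gcd(28,40) = 1+1+4+4 = 10.
Pick's theorem gives I = A − B/2 + 1 = 216 − 10/2 + 1 = 212.

212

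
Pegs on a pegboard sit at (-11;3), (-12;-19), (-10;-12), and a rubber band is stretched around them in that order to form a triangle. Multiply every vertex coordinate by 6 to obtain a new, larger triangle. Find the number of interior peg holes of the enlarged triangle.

658

The shoelace formula gives twice the area as |[(-11)·(-19) − (-12)·3] + [(-12)·(-12) − (-10)·(-19)] + [(-10)·3 − (-11)·(-12)]| = 37, so the area is 18.5.
Along each edge there are gcd(|Δx|,|Δy|)+1 lattice points, so counting each shared vertex once the boundary has gcd(1,22) + gcd(2,7) + gcd(1,15) = 1+1+1 = 3.
Scaling by 6 multiplies the area by 6² = 36 (so the new area is 666) and multiplies the boundary lattice-point count by 6, giving 18.
By Pick's theorem, the interior count of the dilated polygon is 666 − 18/2 + 1 = 658.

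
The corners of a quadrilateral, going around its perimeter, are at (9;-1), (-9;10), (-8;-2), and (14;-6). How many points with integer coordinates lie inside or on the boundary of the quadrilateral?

153

The shoelace formula gives twice the area as |[9·10 − (-9)·(-1)] + [(-9)·(-2) − (-8)·10] + [(-8)·(-6) − 14·(-2)] + [14·(-1) − 9·(-6)]| = 295, so the area is 295/2.
Along each edge there are gcd(|Δx|,|Δy|)+1 lattice points, so counting each shared vertex once the boundary has gcd(18,11) + gcd(1,12) + gcd(22,4) + gcd(5,5) = 1+1+2+5 = 9.
Pick's theorem gives I = A − B/2 + 1 = 295/2 − 9/2 + 1 = 144, so the closed region contains I + B = 144 + 9 = 153 lattice points.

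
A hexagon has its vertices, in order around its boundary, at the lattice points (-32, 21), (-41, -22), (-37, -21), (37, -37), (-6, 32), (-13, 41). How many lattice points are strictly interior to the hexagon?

2962

Using the shoelace formula, 2A = |((-32)·(-22) − (-41)·21) + ((-41)·(-21) − (-37)·(-22)) + ((-37)·(-37) − 37·(-21)) + (37·32 − (-6)·(-37)) + ((-6)·41 − (-13)·32) + ((-13)·21 − (-32)·41)| = 5929, so the area is 5929/2.
Along each edge there are gcd(|Δx|,|Δy|)+1 lattice points, so counting each shared vertex once the boundary has gcd(9,43) + gcd(4,1) + gcd(74,16) + gcd(43,69) + gcd(7,9) + gcd(19,20) = 1+1+2+1+1+1 = 7.
Pick's theorem gives I = A − B/2 + 1 = 5929/2 − 7/2 + 1 = 2962.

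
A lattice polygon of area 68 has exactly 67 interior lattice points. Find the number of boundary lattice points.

Pick's theorem gives A = I + B/2 − 1, so B = 2(A − I + 1) = 2(68 − 67 + 1) = 4.

4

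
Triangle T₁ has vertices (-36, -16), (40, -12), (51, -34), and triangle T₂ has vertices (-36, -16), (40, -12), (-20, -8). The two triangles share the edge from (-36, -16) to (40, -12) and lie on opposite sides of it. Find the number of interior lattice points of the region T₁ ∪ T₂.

1118

The union is the simple quadrilateral with vertices (-36, -16), (51, -34), (40, -12), (-20, -8) in order.
Using the shoelace formula, 2A = |((-36)·(-34) − 51·(-16)) + (51·(-12) − 40·(-34)) + (40·(-8) − (-20)·(-12)) + ((-20)·(-16) − (-36)·(-8))| = 2260, so the area is 1130.
Summing gcd(|Δx|,|Δy|) over the edges gives the boundary count: gcd(87,18) + gcd(11,22) + gcd(60,4) + gcd(16,8) = 3+11+4+8 = 26.
By Pick's theorem I = A − B/2 + 1 = 1130 − 26/2 + 1 = 1118.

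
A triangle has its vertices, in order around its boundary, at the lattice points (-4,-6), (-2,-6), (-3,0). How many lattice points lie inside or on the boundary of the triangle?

9

The shoelace formula gives twice the area as |[(-4)·(-6) − (-2)·(-6)] + [(-2)·0 − (-3)·(-6)] + [(-3)·(-6) − (-4)·0]| = 12, so the area is 6.
The number of boundary lattice points is Σ gcd(|Δx|,|Δy|) = gcd(2,0) + gcd(1,6) + gcd(1,6) = 2+1+1 = 4.
Pick's theorem gives I = A − B/2 + 1 = 6 − 4/2 + 1 = 5, so the closed region contains I + B = 5 + 4 = 9 lattice points.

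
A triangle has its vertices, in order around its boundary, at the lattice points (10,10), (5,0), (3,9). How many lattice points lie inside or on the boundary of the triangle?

The shoelace formula gives twice the area as |(10·0 − 5·10) + (5·9 − 3·0) + (3·10 − 10·9)| = 65, so the area is 32.5.
Summing gcd(|Δx|,|Δy|) over the edges gives the boundary count: gcd(5,10) + gcd(2,9) + gcd(7,1) = 5+1+1 = 7.
Pick's theorem gives I = A − B/2 + 1 = 32.5 − 7/2 + 1 = 30, so the closed region contains I + B = 30 + 7 = 37 lattice points.

37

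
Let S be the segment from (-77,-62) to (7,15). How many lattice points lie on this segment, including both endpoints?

8

The number of lattice points on a segment between lattice points is gcd(|Δx|,|Δy|) + 1 = gcd(84,77) + 1 = 7 + 1 = 8.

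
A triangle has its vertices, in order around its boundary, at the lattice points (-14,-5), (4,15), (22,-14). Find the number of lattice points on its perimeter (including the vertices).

12

The number of boundary lattice points is Σ gcd(|Δx|,|Δy|) = gcd(18,20) + gcd(18,29) + gcd(36,9) = 2+1+9 = 12.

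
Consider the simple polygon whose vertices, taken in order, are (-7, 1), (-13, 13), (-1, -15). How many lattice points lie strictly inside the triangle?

7

The shoelace formula gives twice the area as |((-7)·13 − (-13)·1) + ((-13)·(-15) − (-1)·13) + ((-1)·1 − (-7)·(-15))| = 24, so the area is 12.
The number of boundary lattice points is Σ gcd(|Δx|,|Δy|) = gcd(6,12) + gcd(12,28) + gcd(6,16) = 6+4+2 = 12.
By Pick's theorem A = I + B/2 − 1, so I = 12 − 12/2 + 1 = 7.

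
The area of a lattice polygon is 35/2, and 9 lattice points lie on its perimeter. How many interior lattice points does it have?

14

Pick's theorem A = I + B/2 − 1 rearranges to I = A − B/2 + 1 = 35/2 − 9/2 + 1 = 14.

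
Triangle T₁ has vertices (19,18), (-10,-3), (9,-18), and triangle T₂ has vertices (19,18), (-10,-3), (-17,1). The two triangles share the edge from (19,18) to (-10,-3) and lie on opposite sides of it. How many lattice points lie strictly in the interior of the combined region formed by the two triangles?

The union is the simple quadrilateral with vertices (19,18), (9,-18), (-10,-3), (-17,1) in order.
The shoelace formula gives twice the area as |(19·(-18) − 9·18) + (9·(-3) − (-10)·(-18)) + ((-10)·1 − (-17)·(-3)) + ((-17)·18 − 19·1)| = 1097, so the area is 1097/2.
The number of boundary lattice points is Σ gcd(|Δx|,|Δy|) = gcd(10,36) + gcd(19,15) + gcd(7,4) + gcd(36,17) = 2+1+1+1 = 5.
By Pick's theorem I = A − B/2 + 1 = 1097/2 − 5/2 + 1 = 547.

547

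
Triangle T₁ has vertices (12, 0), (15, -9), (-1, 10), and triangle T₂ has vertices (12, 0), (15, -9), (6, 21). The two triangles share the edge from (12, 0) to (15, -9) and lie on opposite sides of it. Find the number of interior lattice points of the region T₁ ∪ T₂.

The union is the simple quadrilateral with vertices (12, 0), (-1, 10), (15, -9), (6, 21) in order.
Using the shoelace formula, 2A = |[12·10 − (-1)·0] + [(-1)·(-9) − 15·10] + [15·21 − 6·(-9)] + [6·0 − 12·21]| = 96, so the area is 48.
Along each edge there are gcd(|Δx|,|Δy|)+1 lattice points, so counting each shared vertex once the boundary has gcd(13,10) + gcd(16,19) + gcd(9,30) + gcd(6,21) = 1+1+3+3 = 8.
By Pick's theorem I = A − B/2 + 1 = 48 − 8/2 + 1 = 45.

45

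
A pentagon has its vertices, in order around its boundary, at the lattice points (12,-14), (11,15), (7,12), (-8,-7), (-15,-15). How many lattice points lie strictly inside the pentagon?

Using the shoelace formula, 2A = |[12·15 − 11·(-14)] + [11·12 − 7·15] + [7·(-7) − (-8)·12] + [(-8)·(-15) − (-15)·(-7)] + [(-15)·(-14) − 12·(-15)]| = 813, so the area is 813/2.
Summing gcd(|Δx|,|Δy|) over the edges gives the boundary count: gcd(1,29) + gcd(4,3) + gcd(15,19) + gcd(7,8) + gcd(27,1) = 1+1+1+1+1 = 5.
By Pick's theorem A = I + B/2 − 1, so I = 813/2 − 5/2 + 1 = 405.

405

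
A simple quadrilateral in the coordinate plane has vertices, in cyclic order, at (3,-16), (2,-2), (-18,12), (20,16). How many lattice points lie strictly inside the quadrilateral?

The shoelace formula gives twice the area as |(3·(-2) − 2·(-16)) + (2·12 − (-18)·(-2)) + ((-18)·16 − 20·12) + (20·(-16) − 3·16)| = 882, so the area is 441.
Summing gcd(|Δx|,|Δy|) over the edges gives the boundary count: gcd(1,14) + gcd(20,14) + gcd(38,4) + gcd(17,32) = 1+2+2+1 = 6.
Pick's theorem gives I = A − B/2 + 1 = 441 − 6/2 + 1 = 439.

439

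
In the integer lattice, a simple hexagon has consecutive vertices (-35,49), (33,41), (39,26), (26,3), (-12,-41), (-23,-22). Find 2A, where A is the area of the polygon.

The shoelace formula gives twice the area as |((-35)·41 − 33·49) + (33·26 − 39·41) + (39·3 − 26·26) + (26·(-41) − (-12)·3) + ((-12)·(-22) − (-23)·(-41)) + ((-23)·49 − (-35)·(-22))| = 7958, so the area is 3979.

7958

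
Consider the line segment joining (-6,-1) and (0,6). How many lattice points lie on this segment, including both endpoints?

The number of lattice points on a segment between lattice points is gcd(|Δx|,|Δy|) + 1 = gcd(6,7) + 1 = 1 + 1 = 2.

2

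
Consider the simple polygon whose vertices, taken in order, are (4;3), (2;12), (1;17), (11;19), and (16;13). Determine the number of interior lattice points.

132

The shoelace formula gives twice the area as |(4·12 − 2·3) + (2·17 − 1·12) + (1·19 − 11·17) + (11·13 − 16·19) + (16·3 − 4·13)| = 269, so the area is 134.5.
Along each edge there are gcd(|Δx|,|Δy|)+1 lattice points, so counting each shared vertex once the boundary has gcd(2,9) + gcd(1,5) + gcd(10,2) + gcd(5,6) + gcd(12,10) = 1+1+2+1+2 = 7.
Pick's theorem gives I = A − B/2 + 1 = 134.5 − 7/2 + 1 = 132.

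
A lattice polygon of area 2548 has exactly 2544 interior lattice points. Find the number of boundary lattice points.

Pick's theorem gives A = I + B/2 − 1, so B = 2(A − I + 1) = 2(2548 − 2544 + 1) = 10.

10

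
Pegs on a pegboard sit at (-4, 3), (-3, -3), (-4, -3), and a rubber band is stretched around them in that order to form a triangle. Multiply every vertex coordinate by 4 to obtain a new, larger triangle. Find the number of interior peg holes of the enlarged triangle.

The shoelace formula gives twice the area as |[(-4)·(-3) − (-3)·3] + [(-3)·(-3) − (-4)·(-3)] + [(-4)·3 − (-4)·(-3)]| = 6, so the area is 3.
Summing gcd(|Δx|,|Δy|) over the edges gives the boundary count: gcd(1,6) + gcd(1,0) + gcd(0,6) = 1+1+6 = 8.
Scaling by 4 multiplies the area by 4² = 16 (so the new area is 48) and multiplies the boundary lattice-point count by 4, giving 32.
By Pick's theorem, the interior count of the dilated polygon is 48 − 32/2 + 1 = 33.

33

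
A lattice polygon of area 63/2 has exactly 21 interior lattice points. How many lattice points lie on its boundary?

23

Pick's theorem gives A = I + B/2 − 1, so B = 2(A − I + 1) = 2(63/2 − 21 + 1) = 23.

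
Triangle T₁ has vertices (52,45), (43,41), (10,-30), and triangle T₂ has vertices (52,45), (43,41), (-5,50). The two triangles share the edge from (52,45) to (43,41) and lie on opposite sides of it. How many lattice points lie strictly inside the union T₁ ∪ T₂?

387

The union is the simple quadrilateral with vertices (52,45), (10,-30), (43,41), (-5,50) in order.
Using the shoelace formula, 2A = |(52·(-30) − 10·45) + (10·41 − 43·(-30)) + (43·50 − (-5)·41) + ((-5)·45 − 52·50)| = 780, so the area is 390.
Summing gcd(|Δx|,|Δy|) over the edges gives the boundary count: gcd(42,75) + gcd(33,71) + gcd(48,9) + gcd(57,5) = 3+1+3+1 = 8.
By Pick's theorem I = A − B/2 + 1 = 390 − 8/2 + 1 = 387.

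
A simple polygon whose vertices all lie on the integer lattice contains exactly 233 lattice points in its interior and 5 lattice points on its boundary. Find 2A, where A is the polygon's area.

469

By Pick's theorem, A = I + B/2 − 1 = 233 + 5/2 − 1 = 469/2.
Hence 2A = 469.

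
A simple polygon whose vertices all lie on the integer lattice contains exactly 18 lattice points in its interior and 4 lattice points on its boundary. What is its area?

Pick's theorem states A = I + B/2 − 1, so A = 18 + 4/2 − 1 = 19.

19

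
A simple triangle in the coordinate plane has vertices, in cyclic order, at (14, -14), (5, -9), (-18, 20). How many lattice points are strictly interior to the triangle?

By the shoelace formula, twice the signed area is |(14·(-9) − 5·(-14)) + (5·20 − (-18)·(-9)) + ((-18)·(-14) − 14·20)| = 146, so the area is 73.
Along each edge there are gcd(|Δx|,|Δy|)+1 lattice points, so counting each shared vertex once the boundary has gcd(9,5) + gcd(23,29) + gcd(32,34) = 1+1+2 = 4.
Pick's theorem gives I = A − B/2 + 1 = 73 − 4/2 + 1 = 72.

72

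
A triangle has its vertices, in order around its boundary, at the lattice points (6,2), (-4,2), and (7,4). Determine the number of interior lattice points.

Using the shoelace formula, 2A = |[6·2 − (-4)·2] + [(-4)·4 − 7·2] + [7·2 − 6·4]| = 20, so the area is 10.
Along each edge there are gcd(|Δx|,|Δy|)+1 lattice points, so counting each shared vertex once the boundary has gcd(10,0) + gcd(11,2) + gcd(1,2) = 10+1+1 = 12.
Pick's theorem gives I = A − B/2 + 1 = 10 − 12/2 + 1 = 5.

5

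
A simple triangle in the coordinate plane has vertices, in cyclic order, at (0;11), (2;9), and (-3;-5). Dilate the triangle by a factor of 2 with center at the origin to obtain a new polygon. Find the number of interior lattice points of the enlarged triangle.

Using the shoelace formula, 2A = |[0·9 − 2·11] + [2·(-5) − (-3)·9] + [(-3)·11 − 0·(-5)]| = 38, so the area is 19.
Along each edge there are gcd(|Δx|,|Δy|)+1 lattice points, so counting each shared vertex once the boundary has gcd(2,2) + gcd(5,14) + gcd(3,16) = 2+1+1 = 4.
Scaling by 2 multiplies the area by 2² = 4 (so the new area is 76) and multiplies the boundary lattice-point count by 2, giving 8.
By Pick's theorem, the interior count of the dilated polygon is 76 − 8/2 + 1 = 73.

73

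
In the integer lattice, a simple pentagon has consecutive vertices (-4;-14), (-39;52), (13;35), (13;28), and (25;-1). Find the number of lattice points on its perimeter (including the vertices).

Summing gcd(|Δx|,|Δy|) over the edges gives the boundary count: gcd(35,66) + gcd(52,17) + gcd(0,7) + gcd(12,29) + gcd(29,13) = 1+1+7+1+1 = 11.

11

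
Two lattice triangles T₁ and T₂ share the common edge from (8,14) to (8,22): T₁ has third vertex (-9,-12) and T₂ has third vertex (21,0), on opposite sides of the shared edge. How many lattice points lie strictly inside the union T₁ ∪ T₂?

The union is the simple quadrilateral with vertices (8,14), (-9,-12), (8,22), (21,0) in order.
The shoelace formula gives twice the area as |[8·(-12) − (-9)·14] + [(-9)·22 − 8·(-12)] + [8·0 − 21·22] + [21·14 − 8·0]| = 240, so the area is 120.
Summing gcd(|Δx|,|Δy|) over the edges gives the boundary count: gcd(17,26) + gcd(17,34) + gcd(13,22) + gcd(13,14) = 1+17+1+1 = 20.
By Pick's theorem I = A − B/2 + 1 = 120 − 20/2 + 1 = 111.

111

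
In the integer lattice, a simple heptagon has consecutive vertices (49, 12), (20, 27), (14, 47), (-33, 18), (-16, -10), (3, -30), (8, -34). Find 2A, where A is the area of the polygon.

Using the shoelace formula, 2A = |(49·27 − 20·12) + (20·47 − 14·27) + (14·18 − (-33)·47) + ((-33)·(-10) − (-16)·18) + ((-16)·(-30) − 3·(-10)) + (3·(-34) − 8·(-30)) + (8·12 − 49·(-34))| = 6476, so the area is 3238.

6476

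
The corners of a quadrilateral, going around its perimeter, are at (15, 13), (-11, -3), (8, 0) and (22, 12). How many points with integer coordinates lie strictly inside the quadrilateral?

160

The shoelace formula gives twice the area as |[15·(-3) − (-11)·13] + [(-11)·0 − 8·(-3)] + [8·12 − 22·0] + [22·13 − 15·12]| = 324, so the area is 162.
Along each edge there are gcd(|Δx|,|Δy|)+1 lattice points, so counting each shared vertex once the boundary has gcd(26,16) + gcd(19,3) + gcd(14,12) + gcd(7,1) = 2+1+2+1 = 6.
By Pick's theorem A = I + B/2 − 1, so I = 162 − 6/2 + 1 = 160.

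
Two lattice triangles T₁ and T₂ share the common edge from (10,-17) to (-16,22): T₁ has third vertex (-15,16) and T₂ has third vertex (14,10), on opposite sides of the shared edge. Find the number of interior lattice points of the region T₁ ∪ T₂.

484

The union is the simple quadrilateral with vertices (10,-17), (-15,16), (-16,22), (14,10) in order.
The shoelace formula gives twice the area as |[10·16 − (-15)·(-17)] + [(-15)·22 − (-16)·16] + [(-16)·10 − 14·22] + [14·(-17) − 10·10]| = 975, so the area is 975/2.
Summing gcd(|Δx|,|Δy|) over the edges gives the boundary count: gcd(25,33) + gcd(1,6) + gcd(30,12) + gcd(4,27) = 1+1+6+1 = 9.
By Pick's theorem I = A − B/2 + 1 = 975/2 − 9/2 + 1 = 484.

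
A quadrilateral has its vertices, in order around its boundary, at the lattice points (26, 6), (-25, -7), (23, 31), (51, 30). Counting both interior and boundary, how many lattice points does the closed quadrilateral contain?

Using the shoelace formula, 2A = |[26·(-7) − (-25)·6] + [(-25)·31 − 23·(-7)] + [23·30 − 51·31] + [51·6 − 26·30]| = 2011, so the area is 2011/2.
Along each edge there are gcd(|Δx|,|Δy|)+1 lattice points, so counting each shared vertex once the boundary has gcd(51,13) + gcd(48,38) + gcd(28,1) + gcd(25,24) = 1+2+1+1 = 5.
Pick's theorem gives I = A − B/2 + 1 = 2011/2 − 5/2 + 1 = 1004, so the closed region contains I + B = 1004 + 5 = 1009 lattice points.

1009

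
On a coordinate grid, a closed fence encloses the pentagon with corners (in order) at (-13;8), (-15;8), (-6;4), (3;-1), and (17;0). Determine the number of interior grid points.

Using the shoelace formula, 2A = |[(-13)·8 − (-15)·8] + [(-15)·4 − (-6)·8] + [(-6)·(-1) − 3·4] + [3·0 − 17·(-1)] + [17·8 − (-13)·0]| = 151, so the area is 75.5.
Along each edge there are gcd(|Δx|,|Δy|)+1 lattice points, so counting each shared vertex once the boundary has gcd(2,0) + gcd(9,4) + gcd(9,5) + gcd(14,1) + gcd(30,8) = 2+1+1+1+2 = 7.
Pick's theorem gives I = A − B/2 + 1 = 75.5 − 7/2 + 1 = 73.

73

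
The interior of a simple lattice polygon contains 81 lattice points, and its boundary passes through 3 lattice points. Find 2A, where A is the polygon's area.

Pick's theorem states A = I + B/2 − 1, so A = 81 + 3/2 − 1 = 163/2.
Hence 2A = 163.

163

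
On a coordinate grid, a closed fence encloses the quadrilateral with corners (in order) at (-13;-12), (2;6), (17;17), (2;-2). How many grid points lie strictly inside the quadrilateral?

Using the shoelace formula, 2A = |((-13)·6 − 2·(-12)) + (2·17 − 17·6) + (17·(-2) − 2·17) + (2·(-12) − (-13)·(-2))| = 240, so the area is 120.
Along each edge there are gcd(|Δx|,|Δy|)+1 lattice points, so counting each shared vertex once the boundary has gcd(15,18) + gcd(15,11) + gcd(15,19) + gcd(15,10) = 3+1+1+5 = 10.
By Pick's theorem A = I + B/2 − 1, so I = 120 − 10/2 + 1 = 116.

116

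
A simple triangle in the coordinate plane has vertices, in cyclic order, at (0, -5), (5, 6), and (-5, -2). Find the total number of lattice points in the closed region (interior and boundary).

38

The shoelace formula gives twice the area as |(0·6 − 5·(-5)) + (5·(-2) − (-5)·6) + ((-5)·(-5) − 0·(-2))| = 70, so the area is 35.
Along each edge there are gcd(|Δx|,|Δy|)+1 lattice points, so counting each shared vertex once the boundary has gcd(5,11) + gcd(10,8) + gcd(5,3) = 1+2+1 = 4.
Pick's theorem gives I = A − B/2 + 1 = 35 − 4/2 + 1 = 34, so the closed region contains I + B = 34 + 4 = 38 lattice points.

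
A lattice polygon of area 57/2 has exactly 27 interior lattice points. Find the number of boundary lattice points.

Pick's theorem gives A = I + B/2 − 1, so B = 2(A − I + 1) = 2(57/2 − 27 + 1) = 5.

5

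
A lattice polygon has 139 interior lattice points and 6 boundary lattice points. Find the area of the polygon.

By Pick's theorem, A = I + B/2 − 1 = 139 + 6/2 − 1 = 141.

141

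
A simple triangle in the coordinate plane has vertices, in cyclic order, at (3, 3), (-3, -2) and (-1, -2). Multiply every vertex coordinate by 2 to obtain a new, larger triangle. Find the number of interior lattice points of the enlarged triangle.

17

By the shoelace formula, twice the signed area is |(3·(-2) − (-3)·3) + ((-3)·(-2) − (-1)·(-2)) + ((-1)·3 − 3·(-2))| = 10, so the area is 5.
Along each edge there are gcd(|Δx|,|Δy|)+1 lattice points, so counting each shared vertex once the boundary has gcd(6,5) + gcd(2,0) + gcd(4,5) = 1+2+1 = 4.
Scaling by 2 multiplies the area by 2² = 4 (so the new area is 20) and multiplies the boundary lattice-point count by 2, giving 8.
By Pick's theorem, the interior count of the dilated polygon is 20 − 8/2 + 1 = 17.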